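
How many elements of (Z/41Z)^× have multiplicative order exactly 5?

4

φ(41) = 41 − 1 = 40 = 2^3 · 5.
(Z/41Z)^× is cyclic (|G| = 40); a cyclic group of order m has exactly φ(d) elements of each order d | m, and none otherwise.
5 | 40, and φ(5) = 5 − 1 = 4.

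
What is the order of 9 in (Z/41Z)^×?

4

Since 9 ∈ (Z/41Z)^×, its order divides φ(41) = 41 − 1 = 40 = 2^3 · 5.
Divisors of 40: 1, 2, 4, 5, 8, 10, 20, 40.
Evaluate successive powers at the divisors of 40:
9^1 ≡ 9 (mod 41)
9^2 ≡ 40 (mod 41)
9^4 ≡ 1 (mod 41) ✓
Hence ord(9) = 4.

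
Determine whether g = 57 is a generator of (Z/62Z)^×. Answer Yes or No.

No

φ(62) = φ(2)·φ(31) = 1·30 = 30 = 2 · 3 · 5.
It suffices to check that the order of 57 is not a proper divisor of 30: compute 57^(30/q) for q ∈ {2, 3, 5}.
57^15 ≡ 61 (mod 62)  [q = 2: ≢ 1 ✓]
57^10 ≡ 5 (mod 62)  [q = 3: ≢ 1 ✓]
57^6 ≡ 1 (mod 62)  [q = 5: ≡ 1 ✗]
57^6 ≡ 1 shows ord(57) | 6, strictly less than φ(62); not a primitive root.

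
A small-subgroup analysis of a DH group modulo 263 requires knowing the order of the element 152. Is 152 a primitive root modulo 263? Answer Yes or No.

φ(263) = 263 − 1 = 262 = 2 · 131.
It suffices to check that the order of 152 is not a proper divisor of 262: compute 152^(262/q) for q ∈ {2, 131}.
152^131 ≡ 262 (mod 263)  [q = 2: ≢ 1 ✓]
152^2 ≡ 223 (mod 263)  [q = 131: ≢ 1 ✓]
Every test exponent gives a nontrivial residue, hence 152 generates the full group.

Yes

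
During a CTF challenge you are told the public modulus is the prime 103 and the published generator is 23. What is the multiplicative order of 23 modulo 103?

Since 23 ∈ (Z/103Z)^×, its order divides φ(103) = 103 − 1 = 102 = 2 · 3 · 17.
Divisors of 102: 1, 2, 3, 6, 17, 34, 51, 102.
Test each divisor d:
23^1 ≡ 23 (mod 103)
23^2 ≡ 14 (mod 103)
23^3 ≡ 13 (mod 103)
23^6 ≡ 66 (mod 103)
23^17 ≡ 1 (mod 103) ✓
Therefore the multiplicative order of 23 modulo 103 is 17.

17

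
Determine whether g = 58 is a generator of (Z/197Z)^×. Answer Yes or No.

φ(197) = 197 − 1 = 196 = 2^2 · 7^2.
An element g generates (Z/197Z)^× iff g^(196/q) ≢ 1 (mod 197) for each prime q ∈ {2, 7}.
58^98 ≡ 196 (mod 197)  [q = 2: ≢ 1 ✓]
58^28 ≡ 178 (mod 197)  [q = 7: ≢ 1 ✓]
Every test exponent gives a nontrivial residue, hence 58 generates the full group.

Yes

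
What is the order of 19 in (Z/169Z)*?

12

The order of 19 must divide φ(169) = φ(13^2) = 13·(13−1) = 156 = 2^2 · 3 · 13.
Divisors of 156: 1, 2, 3, 4, 6, 12, 13, 26, 39, 52, 78, 156.
Evaluate successive powers at the divisors of 156:
19^1 ≡ 19
19^2 ≡ 23
19^3 ≡ 99
19^4 ≡ 22
19^6 ≡ 168
19^12 ≡ 1
Hence ord(19) = 12.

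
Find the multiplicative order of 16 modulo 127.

7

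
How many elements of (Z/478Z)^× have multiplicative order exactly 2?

1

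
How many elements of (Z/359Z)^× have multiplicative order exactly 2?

1

φ(359) = 359 − 1 = 358 = 2 · 179.
Since (Z/359Z)^× is cyclic of order 358, the number of elements of order d is φ(d) when d | 358 and 0 otherwise.
2 | 358, and φ(2) = 2 − 1 = 1.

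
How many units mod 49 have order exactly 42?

φ(49) = φ(7^2) = 7·(7−1) = 42 = 2 · 3 · 7.
(Z/49Z)^× is cyclic (|G| = 42); a cyclic group of order m has exactly φ(d) elements of each order d | m, and none otherwise.
42 = 2 · 3 · 7 divides 42, and φ(42) = 12.

12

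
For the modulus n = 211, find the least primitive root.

2

φ(211) = 211 − 1 = 210 = 2 · 3 · 5 · 7.
g is a primitive root iff g^(210/q) ≢ 1 (mod 211) for each prime q ∈ {2, 3, 5, 7}.
g = 2: 2^105 ≡ 210; 2^70 ≡ 196; 2^42 ≡ 107; 2^30 ≡ 171 — none is 1, so 2 is a primitive root.
Hence the least primitive root of 211 is 2.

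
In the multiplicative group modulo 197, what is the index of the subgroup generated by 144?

2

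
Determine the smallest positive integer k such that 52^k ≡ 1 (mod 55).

20

The order of 52 must divide φ(55) = φ(5·11) = (5−1)·(11−1) = 4·10 = 40 = 2^3 · 5.
Divisors of 40: 1, 2, 4, 5, 8, 10, 20, 40.
Test each divisor d:
52^1 ≡ 52 (mod 55)
52^2 ≡ 9 (mod 55)
52^4 ≡ 26 (mod 55)
52^5 ≡ 32 (mod 55)
52^8 ≡ 16 (mod 55)
52^10 ≡ 34 (mod 55)
52^20 ≡ 1 (mod 55) ✓
Hence ord(52) = 20.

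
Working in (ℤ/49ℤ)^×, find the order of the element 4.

The order of 4 must divide φ(49) = φ(7^2) = 7·(7−1) = 42 = 2 · 3 · 7.
Divisors of 42: 1, 2, 3, 6, 7, 14, 21, 42.
Test each divisor d:
4^1 ≡ 4
4^2 ≡ 16
4^3 ≡ 15
4^6 ≡ 29
4^7 ≡ 18
4^14 ≡ 30
4^21 ≡ 1
Hence ord(4) = 21.

21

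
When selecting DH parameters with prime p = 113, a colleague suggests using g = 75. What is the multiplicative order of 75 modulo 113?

112

Since 75 ∈ (Z/113Z)^×, its order divides φ(113) = 113 − 1 = 112 = 2^4 · 7.
Divisors of 112: 1, 2, 4, 7, 8, 14, 16, 28, 56, 112.
Evaluate successive powers at the divisors of 112:
75^1 ≡ 75 (mod 113)
75^2 ≡ 88 (mod 113)
75^4 ≡ 60 (mod 113)
75^7 ≡ 48 (mod 113)
75^8 ≡ 97 (mod 113)
75^14 ≡ 44 (mod 113)
75^16 ≡ 30 (mod 113)
75^28 ≡ 15 (mod 113)
75^56 ≡ 112 (mod 113)
75^112 ≡ 1 (mod 113) ✓
Hence ord(75) = 112.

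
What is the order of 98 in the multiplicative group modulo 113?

4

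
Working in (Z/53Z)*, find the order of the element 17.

26

Since 17 ∈ (Z/53Z)^×, its order divides φ(53) = 53 − 1 = 52 = 2^2 · 13.
Divisors of 52: 1, 2, 4, 13, 26, 52.
Evaluate successive powers at the divisors of 52:
17^1 ≡ 17 (mod 53)
17^2 ≡ 24 (mod 53)
17^4 ≡ 46 (mod 53)
17^13 ≡ 52 (mod 53)
17^26 ≡ 1 (mod 53) ✓
Hence ord(17) = 26.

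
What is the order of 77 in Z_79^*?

ord(77) | φ(79) = 79 − 1 = 78 = 2 · 3 · 13.
Divisors of 78: 1, 2, 3, 6, 13, 26, 39, 78.
Evaluate successive powers at the divisors of 78:
77^1 ≡ 77 (mod 79)
77^2 ≡ 4 (mod 79)
77^3 ≡ 71 (mod 79)
77^6 ≡ 64 (mod 79)
77^13 ≡ 24 (mod 79)
77^26 ≡ 23 (mod 79)
77^39 ≡ 78 (mod 79)
77^78 ≡ 1 (mod 79) ✓
The smallest such exponent is 78, so the order of 77 is 78.

78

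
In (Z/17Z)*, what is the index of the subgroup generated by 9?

2

The order of 9 must divide φ(17) = 17 − 1 = 16 = 2^4.
Divisors of 16: 1, 2, 4, 8, 16.
Compute 9^d (mod 17) for the divisors d until we hit 1:
9^1 ≡ 9
9^2 ≡ 13
9^4 ≡ 16
9^8 ≡ 1
Thus |⟨9⟩| = ord(9) = 8.
[(Z/17Z)^× : ⟨9⟩] = 16/8 = 2.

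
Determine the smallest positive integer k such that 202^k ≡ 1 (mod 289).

Since 202 ∈ (Z/289Z)^×, its order divides φ(289) = φ(17^2) = 17·(17−1) = 272 = 2^4 · 17.
Divisors of 272: 1, 2, 4, 8, 16, 17, 34, 68, 136, 272.
Compute 202^d (mod 289) for the divisors d until we hit 1:
202^1 ≡ 202 (mod 289)
202^2 ≡ 55 (mod 289)
202^4 ≡ 135 (mod 289)
202^8 ≡ 18 (mod 289)
202^16 ≡ 35 (mod 289)
202^17 ≡ 134 (mod 289)
202^34 ≡ 38 (mod 289)
202^68 ≡ 288 (mod 289)
202^136 ≡ 1 (mod 289) ✓
So ord_289(202) = 136.

136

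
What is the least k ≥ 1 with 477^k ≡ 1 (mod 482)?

40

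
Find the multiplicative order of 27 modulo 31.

Since 27 ∈ (Z/31Z)^×, its order divides φ(31) = 31 − 1 = 30 = 2 · 3 · 5.
Divisors of 30: 1, 2, 3, 5, 6, 10, 15, 30.
Evaluate successive powers at the divisors of 30:
27^1 ≡ 27 (mod 31)
27^2 ≡ 16 (mod 31)
27^3 ≡ 29 (mod 31)
27^5 ≡ 30 (mod 31)
27^6 ≡ 4 (mod 31)
27^10 ≡ 1 (mod 31) ✓
The smallest such exponent is 10, so the order of 27 is 10.

10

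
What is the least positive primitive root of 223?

φ(223) = 223 − 1 = 222 = 2 · 3 · 37.
Test candidates g = 2, 3, … against the prime factors q ∈ {2, 3, 37} of φ(223): g is a generator iff g^(222/q) ≢ 1 for every such q.
g = 2: 2^111 ≡ 1 — hits 1, so not a primitive root.
g = 3: 3^111 ≡ 222; 3^74 ≡ 183; 3^6 ≡ 60 — none is 1, so 3 is a primitive root.
Hence the least primitive root of 223 is 3.

3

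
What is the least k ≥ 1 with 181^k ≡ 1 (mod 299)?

Since 181 ∈ (Z/299Z)^×, its order divides φ(299) = φ(13·23) = (13−1)·(23−1) = 12·22 = 264 = 2^3 · 3 · 11.
Divisors of 264: 1, 2, 3, 4, 6, 8, 11, 12, 22, 24, 33, 44, 66, 88, 132, 264.
Compute 181^d (mod 299) for the divisors d until we hit 1:
181^1 ≡ 181 (mod 299)
181^2 ≡ 170 (mod 299)
181^3 ≡ 272 (mod 299)
181^4 ≡ 196 (mod 299)
181^6 ≡ 131 (mod 299)
181^8 ≡ 144 (mod 299)
181^11 ≡ 298 (mod 299)
181^12 ≡ 118 (mod 299)
181^22 ≡ 1 (mod 299) ✓
Therefore the multiplicative order of 181 modulo 299 is 22.

22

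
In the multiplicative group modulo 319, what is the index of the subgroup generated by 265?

20

The order of 265 must divide φ(319) = φ(11·29) = (11−1)·(29−1) = 10·28 = 280 = 2^3 · 5 · 7.
Divisors of 280: 1, 2, 4, 5, 7, 8, 10, 14, 20, 28, 35, 40, 56, 70, 140, 280.
Compute 265^d (mod 319) for the divisors d until we hit 1:
265^1 ≡ 265 (mod 319)
265^2 ≡ 45 (mod 319)
265^4 ≡ 111 (mod 319)
265^5 ≡ 67 (mod 319)
265^7 ≡ 144 (mod 319)
265^8 ≡ 199 (mod 319)
265^10 ≡ 23 (mod 319)
265^14 ≡ 1 (mod 319) ✓
The order of 265 is 14, so the subgroup it generates has 14 elements.
Index = |(Z/319Z)^×| / |⟨265⟩| = 280 / 14 = 20.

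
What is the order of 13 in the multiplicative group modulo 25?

Since 13 ∈ (Z/25Z)^×, its order divides φ(25) = φ(5^2) = 5·(5−1) = 20 = 2^2 · 5.
Divisors of 20: 1, 2, 4, 5, 10, 20.
Compute 13^d (mod 25) for the divisors d until we hit 1:
13^1 ≡ 13 (mod 25)
13^2 ≡ 19 (mod 25)
13^4 ≡ 11 (mod 25)
13^5 ≡ 18 (mod 25)
13^10 ≡ 24 (mod 25)
13^20 ≡ 1 (mod 25) ✓
The smallest such exponent is 20, so the order of 13 is 20.

20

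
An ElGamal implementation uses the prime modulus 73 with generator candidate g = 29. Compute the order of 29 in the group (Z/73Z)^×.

ord(29) | φ(73) = 73 − 1 = 72 = 2^3 · 3^2.
Divisors of 72: 1, 2, 3, 4, 6, 8, 9, 12, 18, 24, 36, 72.
Evaluate successive powers at the divisors of 72:
29^1 ≡ 29 (mod 73)
29^2 ≡ 38 (mod 73)
29^3 ≡ 7 (mod 73)
29^4 ≡ 57 (mod 73)
29^6 ≡ 49 (mod 73)
29^8 ≡ 37 (mod 73)
29^9 ≡ 51 (mod 73)
29^12 ≡ 65 (mod 73)
29^18 ≡ 46 (mod 73)
29^24 ≡ 64 (mod 73)
29^36 ≡ 72 (mod 73)
29^72 ≡ 1 (mod 73) ✓
So ord_73(29) = 72.

72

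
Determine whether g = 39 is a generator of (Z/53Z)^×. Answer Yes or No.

Yes

φ(53) = 53 − 1 = 52 = 2^2 · 13.
An element g generates (Z/53Z)^× iff g^(52/q) ≢ 1 (mod 53) for each prime q ∈ {2, 13}.
39^26 ≡ 52 (mod 53)  [q = 2: ≢ 1 ✓]
39^4 ≡ 44 (mod 53)  [q = 13: ≢ 1 ✓]
Every test exponent gives a nontrivial residue, hence 39 generates the full group.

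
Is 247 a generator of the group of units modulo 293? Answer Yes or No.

φ(293) = 293 − 1 = 292 = 2^2 · 73.
It suffices to check that the order of 247 is not a proper divisor of 292: compute 247^(292/q) for q ∈ {2, 73}.
247^146 ≡ 1 (mod 293)  [q = 2: ≡ 1 ✗]
247^4 ≡ 123 (mod 293)  [q = 73: ≢ 1 ✓]
247^146 ≡ 1 shows ord(247) | 146, strictly less than φ(293); not a primitive root.

No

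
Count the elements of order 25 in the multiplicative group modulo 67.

0

φ(67) = 67 − 1 = 66 = 2 · 3 · 11.
(Z/67Z)^× is cyclic (|G| = 66); a cyclic group of order m has exactly φ(d) elements of each order d | m, and none otherwise.
25 does not divide 66, so no element of (Z/67Z)^× has order 25.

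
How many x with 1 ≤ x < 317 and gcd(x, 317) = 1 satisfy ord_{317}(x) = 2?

φ(317) = 317 − 1 = 316 = 2^2 · 79.
Since (Z/317Z)^× is cyclic of order 316, the number of elements of order d is φ(d) when d | 316 and 0 otherwise.
2 | 316, and φ(2) = 2 − 1 = 1.

1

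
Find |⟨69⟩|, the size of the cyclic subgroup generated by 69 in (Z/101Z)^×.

Since 69 ∈ (Z/101Z)^×, its order divides φ(101) = 101 − 1 = 100 = 2^2 · 5^2.
Divisors of 100: 1, 2, 4, 5, 10, 20, 25, 50, 100.
Evaluate successive powers at the divisors of 100:
69^1 ≡ 69 (mod 101)
69^2 ≡ 14 (mod 101)
69^4 ≡ 95 (mod 101)
69^5 ≡ 91 (mod 101)
69^10 ≡ 100 (mod 101)
69^20 ≡ 1 (mod 101) ✓
Therefore the multiplicative order of 69 modulo 101 is 20.

20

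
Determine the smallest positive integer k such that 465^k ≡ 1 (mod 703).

Since 465 ∈ (Z/703Z)^×, its order divides φ(703) = φ(19·37) = (19−1)·(37−1) = 18·36 = 648 = 2^3 · 3^4.
Divisors of 648: 1, 2, 3, 4, 6, 8, 9, 12, 18, 24, 27, 36, 54, 72, 81, 108, 162, 216, 324, 648.
Evaluate successive powers at the divisors of 648:
465^1 ≡ 465
465^2 ≡ 404
465^3 ≡ 159
465^4 ≡ 120
465^6 ≡ 676
465^8 ≡ 340
465^9 ≡ 628
465^12 ≡ 26
465^18 ≡ 1
The smallest such exponent is 18, so the order of 465 is 18.

18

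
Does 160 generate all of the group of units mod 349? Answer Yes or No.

No

φ(349) = 349 − 1 = 348 = 2^2 · 3 · 29.
Test 160^(348/q) mod 349 for each prime factor q of 348:
160^174 ≡ 348 (mod 349)  [q = 2: ≢ 1 ✓]
160^116 ≡ 226 (mod 349)  [q = 3: ≢ 1 ✓]
160^12 ≡ 1 (mod 349)  [q = 29: ≡ 1 ✗]
Since 160^12 ≡ 1, the order of 160 divides 12 < 348, so 160 is not a primitive root.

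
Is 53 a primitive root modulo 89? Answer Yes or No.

φ(89) = 89 − 1 = 88 = 2^3 · 11.
53 is a primitive root mod 89 iff 53^(φ(89)/q) ≢ 1 for every prime q | φ(89), i.e. q ∈ {2, 11}.
53^44 ≡ 1 (mod 89)  [q = 2: ≡ 1 ✗]
53^8 ≡ 64 (mod 89)  [q = 11: ≢ 1 ✓]
53^44 ≡ 1 shows ord(53) | 44, strictly less than φ(89); not a primitive root.

No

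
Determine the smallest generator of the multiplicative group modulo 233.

φ(233) = 233 − 1 = 232 = 2^3 · 29.
g is a primitive root iff g^(232/q) ≢ 1 (mod 233) for each prime q ∈ {2, 29}.
g = 2: 2^116 ≡ 1 — hits 1, so not a primitive root.
g = 3: 3^116 ≡ 232; 3^8 ≡ 37 — none is 1, so 3 is a primitive root.
The smallest primitive root modulo 233 is 3.

3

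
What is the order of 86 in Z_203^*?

6

Since 86 ∈ (Z/203Z)^×, its order divides φ(203) = φ(7·29) = (7−1)·(29−1) = 6·28 = 168 = 2^3 · 3 · 7.
Divisors of 168: 1, 2, 3, 4, 6, 7, 8, 12, 14, 21, 24, 28, 42, 56, 84, 168.
Check 86^d mod 203 for each divisor in increasing order:
86^1 ≡ 86
86^2 ≡ 88
86^3 ≡ 57
86^4 ≡ 30
86^6 ≡ 1
So ord_203(86) = 6.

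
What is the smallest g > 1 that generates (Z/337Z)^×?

10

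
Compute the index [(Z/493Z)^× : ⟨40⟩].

4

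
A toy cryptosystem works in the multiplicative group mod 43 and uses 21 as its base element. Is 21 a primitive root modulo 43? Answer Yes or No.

No

φ(43) = 43 − 1 = 42 = 2 · 3 · 7.
Test 21^(42/q) mod 43 for each prime factor q of 42:
21^21 ≡ 1 (mod 43)  [q = 2: ≡ 1 ✗]
21^14 ≡ 1 (mod 43)  [q = 3: ≡ 1 ✗]
21^6 ≡ 41 (mod 43)  [q = 7: ≢ 1 ✓]
The check at q = 2 fails, so 21 generates a proper subgroup.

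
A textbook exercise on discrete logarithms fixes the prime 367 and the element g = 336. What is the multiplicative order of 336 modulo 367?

366

ord(336) | φ(367) = 367 − 1 = 366 = 2 · 3 · 61.
Divisors of 366: 1, 2, 3, 6, 61, 122, 183, 366.
Check 336^d mod 367 for each divisor in increasing order:
336^1 ≡ 336 (mod 367)
336^2 ≡ 227 (mod 367)
336^3 ≡ 303 (mod 367)
336^6 ≡ 59 (mod 367)
336^61 ≡ 284 (mod 367)
336^122 ≡ 283 (mod 367)
336^183 ≡ 366 (mod 367)
336^366 ≡ 1 (mod 367) ✓
The smallest such exponent is 366, so the order of 336 is 366.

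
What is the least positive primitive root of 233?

φ(233) = 233 − 1 = 232 = 2^3 · 29.
g is a primitive root iff g^(232/q) ≢ 1 (mod 233) for each prime q ∈ {2, 29}.
g = 2: 2^116 ≡ 1 — hits 1, so not a primitive root.
g = 3: 3^116 ≡ 232; 3^8 ≡ 37 — none is 1, so 3 is a primitive root.
Hence the least primitive root of 233 is 3.

3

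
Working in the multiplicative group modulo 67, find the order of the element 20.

66

By Lagrange's theorem, ord_67(20) divides φ(67) = 67 − 1 = 66 = 2 · 3 · 11.
Divisors of 66: 1, 2, 3, 6, 11, 22, 33, 66.
Test each divisor d:
20^1 ≡ 20
20^2 ≡ 65
20^3 ≡ 27
20^6 ≡ 59
20^11 ≡ 30
20^22 ≡ 29
20^33 ≡ 66
20^66 ≡ 1
So ord_67(20) = 66.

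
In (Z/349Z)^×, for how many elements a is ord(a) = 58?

φ(349) = 349 − 1 = 348 = 2^2 · 3 · 29.
(Z/349Z)^× is cyclic (|G| = 348); a cyclic group of order m has exactly φ(d) elements of each order d | m, and none otherwise.
58 = 2 · 29 divides 348, and φ(58) = 28.

28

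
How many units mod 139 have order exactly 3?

2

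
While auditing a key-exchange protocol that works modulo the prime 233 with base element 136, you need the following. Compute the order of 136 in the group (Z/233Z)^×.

8

By Lagrange's theorem, ord_233(136) divides φ(233) = 233 − 1 = 232 = 2^3 · 29.
Divisors of 232: 1, 2, 4, 8, 29, 58, 116, 232.
Evaluate successive powers at the divisors of 232:
136^1 ≡ 136 (mod 233)
136^2 ≡ 89 (mod 233)
136^4 ≡ 232 (mod 233)
136^8 ≡ 1 (mod 233) ✓
So ord_233(136) = 8.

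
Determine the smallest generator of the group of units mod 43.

3

φ(43) = 43 − 1 = 42 = 2 · 3 · 7.
g is a primitive root iff g^(42/q) ≢ 1 (mod 43) for each prime q ∈ {2, 3, 7}.
g = 2: 2^21 ≡ 42; 2^14 ≡ 1 — hits 1, so not a primitive root.
g = 3: 3^21 ≡ 42; 3^14 ≡ 36; 3^6 ≡ 41 — none is 1, so 3 is a primitive root.
So 3 is the smallest generator of (Z/43Z)^×.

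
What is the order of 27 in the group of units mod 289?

Since 27 ∈ (Z/289Z)^×, its order divides φ(289) = φ(17^2) = 17·(17−1) = 272 = 2^4 · 17.
Divisors of 272: 1, 2, 4, 8, 16, 17, 34, 68, 136, 272.
Check 27^d mod 289 for each divisor in increasing order:
27^1 ≡ 27 (mod 289)
27^2 ≡ 151 (mod 289)
27^4 ≡ 259 (mod 289)
27^8 ≡ 33 (mod 289)
27^16 ≡ 222 (mod 289)
27^17 ≡ 214 (mod 289)
27^34 ≡ 134 (mod 289)
27^68 ≡ 38 (mod 289)
27^136 ≡ 288 (mod 289)
27^272 ≡ 1 (mod 289) ✓
The smallest such exponent is 272, so the order of 27 is 272.

272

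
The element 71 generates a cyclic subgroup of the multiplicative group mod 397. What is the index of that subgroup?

3

Since 71 ∈ (Z/397Z)^×, its order divides φ(397) = 397 − 1 = 396 = 2^2 · 3^2 · 11.
Divisors of 396: 1, 2, 3, 4, 6, 9, 11, 12, 18, 22, 33, 36, 44, 66, 99, 132, 198, 396.
Test each divisor d:
71^1 ≡ 71 (mod 397)
71^2 ≡ 277 (mod 397)
71^3 ≡ 214 (mod 397)
71^4 ≡ 108 (mod 397)
71^6 ≡ 141 (mod 397)
71^9 ≡ 2 (mod 397)
71^11 ≡ 157 (mod 397)
71^12 ≡ 31 (mod 397)
71^18 ≡ 4 (mod 397)
71^22 ≡ 35 (mod 397)
71^33 ≡ 334 (mod 397)
71^36 ≡ 16 (mod 397)
71^44 ≡ 34 (mod 397)
71^66 ≡ 396 (mod 397)
71^99 ≡ 63 (mod 397)
71^132 ≡ 1 (mod 397) ✓
The order of 71 is 132, so the subgroup it generates has 132 elements.
Index = |(Z/397Z)^×| / |⟨71⟩| = 396 / 132 = 3.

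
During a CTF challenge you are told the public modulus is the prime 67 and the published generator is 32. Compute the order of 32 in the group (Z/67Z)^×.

66

The order of 32 must divide φ(67) = 67 − 1 = 66 = 2 · 3 · 11.
Divisors of 66: 1, 2, 3, 6, 11, 22, 33, 66.
Evaluate successive powers at the divisors of 66:
32^1 ≡ 32 (mod 67)
32^2 ≡ 19 (mod 67)
32^3 ≡ 5 (mod 67)
32^6 ≡ 25 (mod 67)
32^11 ≡ 30 (mod 67)
32^22 ≡ 29 (mod 67)
32^33 ≡ 66 (mod 67)
32^66 ≡ 1 (mod 67) ✓
So ord_67(32) = 66.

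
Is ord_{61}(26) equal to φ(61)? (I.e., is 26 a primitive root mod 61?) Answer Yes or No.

φ(61) = 61 − 1 = 60 = 2^2 · 3 · 5.
26 is a primitive root mod 61 iff 26^(φ(61)/q) ≢ 1 for every prime q | φ(61), i.e. q ∈ {2, 3, 5}.
26^30 ≡ 60 (mod 61)  [q = 2: ≢ 1 ✓]
26^20 ≡ 13 (mod 61)  [q = 3: ≢ 1 ✓]
26^12 ≡ 9 (mod 61)  [q = 5: ≢ 1 ✓]
None equal 1, so ord_61(26) = 60: 26 is a primitive root.

Yes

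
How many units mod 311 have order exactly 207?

φ(311) = 311 − 1 = 310 = 2 · 5 · 31.
In a cyclic group of order 310, there are φ(d) elements of order d for each divisor d of 310, and zero for non-divisors.
Since 207 ∤ 310, the count is 0.

0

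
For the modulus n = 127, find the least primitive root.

φ(127) = 127 − 1 = 126 = 2 · 3^2 · 7.
Test candidates g = 2, 3, … against the prime factors q ∈ {2, 3, 7} of φ(127): g is a generator iff g^(126/q) ≢ 1 for every such q.
g = 2: 2^63 ≡ 1 — hits 1, so not a primitive root.
g = 3: 3^63 ≡ 126; 3^42 ≡ 107; 3^18 ≡ 4 — none is 1, so 3 is a primitive root.
The smallest primitive root modulo 127 is 3.

3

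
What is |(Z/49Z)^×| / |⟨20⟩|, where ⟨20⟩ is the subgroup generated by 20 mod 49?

3

By Lagrange's theorem, ord_49(20) divides φ(49) = φ(7^2) = 7·(7−1) = 42 = 2 · 3 · 7.
Divisors of 42: 1, 2, 3, 6, 7, 14, 21, 42.
Evaluate successive powers at the divisors of 42:
20^1 ≡ 20
20^2 ≡ 8
20^3 ≡ 13
20^6 ≡ 22
20^7 ≡ 48
20^14 ≡ 1
The order of 20 is 14, so the subgroup it generates has 14 elements.
The index is φ(49) / ord(20) = 42 / 14 = 3.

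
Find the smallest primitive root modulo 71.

7

φ(71) = 71 − 1 = 70 = 2 · 5 · 7.
Test candidates g = 2, 3, … against the prime factors q ∈ {2, 5, 7} of φ(71): g is a generator iff g^(70/q) ≢ 1 for every such q.
g = 2: 2^35 ≡ 1 — hits 1, so not a primitive root.
g = 3: 3^35 ≡ 1 — hits 1, so not a primitive root.
g = 4: 4^35 ≡ 1 — hits 1, so not a primitive root.
g = 5: 5^35 ≡ 1 — hits 1, so not a primitive root.
g = 6: 6^35 ≡ 1 — hits 1, so not a primitive root.
g = 7: 7^35 ≡ 70; 7^14 ≡ 54; 7^10 ≡ 45 — none is 1, so 7 is a primitive root.
So 7 is the smallest generator of (Z/71Z)^×.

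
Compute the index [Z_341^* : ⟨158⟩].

Since 158 ∈ (Z/341Z)^×, its order divides φ(341) = φ(11·31) = (11−1)·(31−1) = 10·30 = 300 = 2^2 · 3 · 5^2.
Divisors of 300: 1, 2, 3, 4, 5, 6, 10, 12, 15, 20, 25, 30, 50, 60, 75, 100, 150, 300.
Test each divisor d:
158^1 ≡ 158 (mod 341)
158^2 ≡ 71 (mod 341)
158^3 ≡ 306 (mod 341)
158^4 ≡ 267 (mod 341)
158^5 ≡ 243 (mod 341)
158^6 ≡ 202 (mod 341)
158^10 ≡ 56 (mod 341)
158^12 ≡ 225 (mod 341)
158^15 ≡ 309 (mod 341)
158^20 ≡ 67 (mod 341)
158^25 ≡ 254 (mod 341)
158^30 ≡ 1 (mod 341) ✓
The order of 158 is 30, so the subgroup it generates has 30 elements.
[(Z/341Z)^× : ⟨158⟩] = 300/30 = 10.

10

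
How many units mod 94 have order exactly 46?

22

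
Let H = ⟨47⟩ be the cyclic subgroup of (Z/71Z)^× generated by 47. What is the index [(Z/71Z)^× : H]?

1

Since 47 ∈ (Z/71Z)^×, its order divides φ(71) = 71 − 1 = 70 = 2 · 5 · 7.
Divisors of 70: 1, 2, 5, 7, 10, 14, 35, 70.
Compute 47^d (mod 71) for the divisors d until we hit 1:
47^1 ≡ 47
47^2 ≡ 8
47^5 ≡ 26
47^7 ≡ 66
47^10 ≡ 37
47^14 ≡ 25
47^35 ≡ 70
47^70 ≡ 1
So ord_71(47) = 70, hence |⟨47⟩| = 70.
The index is φ(71) / ord(47) = 70 / 70 = 1.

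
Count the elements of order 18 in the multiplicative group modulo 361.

6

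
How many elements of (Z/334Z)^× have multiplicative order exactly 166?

82

φ(334) = φ(2)·φ(167) = 1·166 = 166 = 2 · 83.
(Z/334Z)^× is cyclic (|G| = 166); a cyclic group of order m has exactly φ(d) elements of each order d | m, and none otherwise.
166 = 2 · 83 divides 166, and φ(166) = 82.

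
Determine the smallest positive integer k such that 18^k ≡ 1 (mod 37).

36

By Lagrange's theorem, ord_37(18) divides φ(37) = 37 − 1 = 36 = 2^2 · 3^2.
Divisors of 36: 1, 2, 3, 4, 6, 9, 12, 18, 36.
Check 18^d mod 37 for each divisor in increasing order:
18^1 ≡ 18 (mod 37)
18^2 ≡ 28 (mod 37)
18^3 ≡ 23 (mod 37)
18^4 ≡ 7 (mod 37)
18^6 ≡ 11 (mod 37)
18^9 ≡ 31 (mod 37)
18^12 ≡ 10 (mod 37)
18^18 ≡ 36 (mod 37)
18^36 ≡ 1 (mod 37) ✓
So ord_37(18) = 36.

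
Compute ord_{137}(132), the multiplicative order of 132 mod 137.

136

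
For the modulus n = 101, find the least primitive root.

φ(101) = 101 − 1 = 100 = 2^2 · 5^2.
g is a primitive root iff g^(100/q) ≢ 1 (mod 101) for each prime q ∈ {2, 5}.
g = 2: 2^50 ≡ 100; 2^20 ≡ 95 — none is 1, so 2 is a primitive root.
So 2 is the smallest generator of (Z/101Z)^×.

2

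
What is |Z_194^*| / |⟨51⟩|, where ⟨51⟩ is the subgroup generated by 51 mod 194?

3

Since 51 ∈ (Z/194Z)^×, its order divides φ(194) = φ(2)·φ(97) = 1·96 = 96 = 2^5 · 3.
Divisors of 96: 1, 2, 3, 4, 6, 8, 12, 16, 24, 32, 48, 96.
Evaluate successive powers at the divisors of 96:
51^1 ≡ 51 (mod 194)
51^2 ≡ 79 (mod 194)
51^3 ≡ 149 (mod 194)
51^4 ≡ 33 (mod 194)
51^6 ≡ 85 (mod 194)
51^8 ≡ 119 (mod 194)
51^12 ≡ 47 (mod 194)
51^16 ≡ 193 (mod 194)
51^24 ≡ 75 (mod 194)
51^32 ≡ 1 (mod 194) ✓
So ord_194(51) = 32, hence |⟨51⟩| = 32.
[(Z/194Z)^× : ⟨51⟩] = 96/32 = 3.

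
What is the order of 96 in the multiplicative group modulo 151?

Since 96 ∈ (Z/151Z)^×, its order divides φ(151) = 151 − 1 = 150 = 2 · 3 · 5^2.
Divisors of 150: 1, 2, 3, 5, 6, 10, 15, 25, 30, 50, 75, 150.
Compute 96^d (mod 151) for the divisors d until we hit 1:
96^1 ≡ 96 (mod 151)
96^2 ≡ 5 (mod 151)
96^3 ≡ 27 (mod 151)
96^5 ≡ 135 (mod 151)
96^6 ≡ 125 (mod 151)
96^10 ≡ 105 (mod 151)
96^15 ≡ 132 (mod 151)
96^25 ≡ 119 (mod 151)
96^30 ≡ 59 (mod 151)
96^50 ≡ 118 (mod 151)
96^75 ≡ 150 (mod 151)
96^150 ≡ 1 (mod 151) ✓
The smallest such exponent is 150, so the order of 96 is 150.

150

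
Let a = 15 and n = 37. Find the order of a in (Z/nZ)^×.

36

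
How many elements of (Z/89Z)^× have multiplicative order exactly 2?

φ(89) = 89 − 1 = 88 = 2^3 · 11.
Since (Z/89Z)^× is cyclic of order 88, the number of elements of order d is φ(d) when d | 88 and 0 otherwise.
2 | 88, and φ(2) = 2 − 1 = 1.

1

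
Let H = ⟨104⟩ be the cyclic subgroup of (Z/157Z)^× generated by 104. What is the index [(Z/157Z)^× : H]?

1

ord(104) | φ(157) = 157 − 1 = 156 = 2^2 · 3 · 13.
Divisors of 156: 1, 2, 3, 4, 6, 12, 13, 26, 39, 52, 78, 156.
Compute 104^d (mod 157) for the divisors d until we hit 1:
104^1 ≡ 104 (mod 157)
104^2 ≡ 140 (mod 157)
104^3 ≡ 116 (mod 157)
104^4 ≡ 132 (mod 157)
104^6 ≡ 111 (mod 157)
104^12 ≡ 75 (mod 157)
104^13 ≡ 107 (mod 157)
104^26 ≡ 145 (mod 157)
104^39 ≡ 129 (mod 157)
104^52 ≡ 144 (mod 157)
104^78 ≡ 156 (mod 157)
104^156 ≡ 1 (mod 157) ✓
The order of 104 is 156, so the subgroup it generates has 156 elements.
The index is φ(157) / ord(104) = 156 / 156 = 1.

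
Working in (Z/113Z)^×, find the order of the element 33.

Since 33 ∈ (Z/113Z)^×, its order divides φ(113) = 113 − 1 = 112 = 2^4 · 7.
Divisors of 112: 1, 2, 4, 7, 8, 14, 16, 28, 56, 112.
Evaluate successive powers at the divisors of 112:
33^1 ≡ 33 (mod 113)
33^2 ≡ 72 (mod 113)
33^4 ≡ 99 (mod 113)
33^7 ≡ 71 (mod 113)
33^8 ≡ 83 (mod 113)
33^14 ≡ 69 (mod 113)
33^16 ≡ 109 (mod 113)
33^28 ≡ 15 (mod 113)
33^56 ≡ 112 (mod 113)
33^112 ≡ 1 (mod 113) ✓
The smallest such exponent is 112, so the order of 33 is 112.

112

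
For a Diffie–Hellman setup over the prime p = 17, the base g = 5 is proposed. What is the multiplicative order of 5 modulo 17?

Since 5 ∈ (Z/17Z)^×, its order divides φ(17) = 17 − 1 = 16 = 2^4.
Divisors of 16: 1, 2, 4, 8, 16.
Test each divisor d:
5^1 ≡ 5
5^2 ≡ 8
5^4 ≡ 13
5^8 ≡ 16
5^16 ≡ 1
Therefore the multiplicative order of 5 modulo 17 is 16.

16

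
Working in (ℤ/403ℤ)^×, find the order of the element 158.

ord(158) | φ(403) = φ(13·31) = (13−1)·(31−1) = 12·30 = 360 = 2^3 · 3^2 · 5.
Divisors of 360: 1, 2, 3, 4, 5, 6, 8, 9, 10, 12, 15, 18, 20, 24, 30, 36, 40, 45, 60, 72, 90, 120, 180, 360.
Check 158^d mod 403 for each divisor in increasing order:
158^1 ≡ 158 (mod 403)
158^2 ≡ 381 (mod 403)
158^3 ≡ 151 (mod 403)
158^4 ≡ 81 (mod 403)
158^5 ≡ 305 (mod 403)
158^6 ≡ 233 (mod 403)
158^8 ≡ 113 (mod 403)
158^9 ≡ 122 (mod 403)
158^10 ≡ 335 (mod 403)
158^12 ≡ 287 (mod 403)
158^15 ≡ 216 (mod 403)
158^18 ≡ 376 (mod 403)
158^20 ≡ 191 (mod 403)
158^24 ≡ 157 (mod 403)
158^30 ≡ 311 (mod 403)
158^36 ≡ 326 (mod 403)
158^40 ≡ 211 (mod 403)
158^45 ≡ 278 (mod 403)
158^60 ≡ 1 (mod 403) ✓
The smallest such exponent is 60, so the order of 158 is 60.

60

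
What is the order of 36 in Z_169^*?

ord(36) | φ(169) = φ(13^2) = 13·(13−1) = 156 = 2^2 · 3 · 13.
Divisors of 156: 1, 2, 3, 4, 6, 12, 13, 26, 39, 52, 78, 156.
Compute 36^d (mod 169) for the divisors d until we hit 1:
36^1 ≡ 36 (mod 169)
36^2 ≡ 113 (mod 169)
36^3 ≡ 12 (mod 169)
36^4 ≡ 94 (mod 169)
36^6 ≡ 144 (mod 169)
36^12 ≡ 118 (mod 169)
36^13 ≡ 23 (mod 169)
36^26 ≡ 22 (mod 169)
36^39 ≡ 168 (mod 169)
36^52 ≡ 146 (mod 169)
36^78 ≡ 1 (mod 169) ✓
Hence ord(36) = 78.

78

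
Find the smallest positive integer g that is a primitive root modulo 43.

φ(43) = 43 − 1 = 42 = 2 · 3 · 7.
Test candidates g = 2, 3, … against the prime factors q ∈ {2, 3, 7} of φ(43): g is a generator iff g^(42/q) ≢ 1 for every such q.
g = 2: 2^21 ≡ 42; 2^14 ≡ 1 — hits 1, so not a primitive root.
g = 3: 3^21 ≡ 42; 3^14 ≡ 36; 3^6 ≡ 41 — none is 1, so 3 is a primitive root.
Hence the least primitive root of 43 is 3.

3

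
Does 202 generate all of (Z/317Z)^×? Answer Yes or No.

Yes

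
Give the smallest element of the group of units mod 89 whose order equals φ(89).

φ(89) = 89 − 1 = 88 = 2^3 · 11.
Test candidates g = 2, 3, … against the prime factors q ∈ {2, 11} of φ(89): g is a generator iff g^(88/q) ≢ 1 for every such q.
g = 2: 2^44 ≡ 1 — hits 1, so not a primitive root.
g = 3: 3^44 ≡ 88; 3^8 ≡ 64 — none is 1, so 3 is a primitive root.
Hence the least primitive root of 89 is 3.

3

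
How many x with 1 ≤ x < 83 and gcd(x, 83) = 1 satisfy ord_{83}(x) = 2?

1

φ(83) = 83 − 1 = 82 = 2 · 41.
In a cyclic group of order 82, there are φ(d) elements of order d for each divisor d of 82, and zero for non-divisors.
2 | 82, and φ(2) = 2 − 1 = 1.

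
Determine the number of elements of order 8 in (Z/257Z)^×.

φ(257) = 257 − 1 = 256 = 2^8.
Since (Z/257Z)^× is cyclic of order 256, the number of elements of order d is φ(d) when d | 256 and 0 otherwise.
8 = 2^3 divides 256, and φ(8) = 4.

4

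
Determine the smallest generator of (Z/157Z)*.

φ(157) = 157 − 1 = 156 = 2^2 · 3 · 13.
g is a primitive root iff g^(156/q) ≢ 1 (mod 157) for each prime q ∈ {2, 3, 13}.
g = 2: 2^78 ≡ 156; 2^52 ≡ 1 — hits 1, so not a primitive root.
g = 3: 3^78 ≡ 1 — hits 1, so not a primitive root.
g = 4: 4^78 ≡ 1 — hits 1, so not a primitive root.
g = 5: 5^78 ≡ 156; 5^52 ≡ 12; 5^12 ≡ 130 — none is 1, so 5 is a primitive root.
The smallest primitive root modulo 157 is 5.

5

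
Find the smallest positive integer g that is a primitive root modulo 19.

2

φ(19) = 19 − 1 = 18 = 2 · 3^2.
g is a primitive root iff g^(18/q) ≢ 1 (mod 19) for each prime q ∈ {2, 3}.
g = 2: 2^9 ≡ 18; 2^6 ≡ 7 — none is 1, so 2 is a primitive root.
Hence the least primitive root of 19 is 2.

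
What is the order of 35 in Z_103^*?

102

ord(35) | φ(103) = 103 − 1 = 102 = 2 · 3 · 17.
Divisors of 102: 1, 2, 3, 6, 17, 34, 51, 102.
Compute 35^d (mod 103) for the divisors d until we hit 1:
35^1 ≡ 35
35^2 ≡ 92
35^3 ≡ 27
35^6 ≡ 8
35^17 ≡ 47
35^34 ≡ 46
35^51 ≡ 102
35^102 ≡ 1
Therefore the multiplicative order of 35 modulo 103 is 102.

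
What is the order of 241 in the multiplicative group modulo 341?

30

ord(241) | φ(341) = φ(11·31) = (11−1)·(31−1) = 10·30 = 300 = 2^2 · 3 · 5^2.
Divisors of 300: 1, 2, 3, 4, 5, 6, 10, 12, 15, 20, 25, 30, 50, 60, 75, 100, 150, 300.
Compute 241^d (mod 341) for the divisors d until we hit 1:
241^1 ≡ 241 (mod 341)
241^2 ≡ 111 (mod 341)
241^3 ≡ 153 (mod 341)
241^4 ≡ 45 (mod 341)
241^5 ≡ 274 (mod 341)
241^6 ≡ 221 (mod 341)
241^10 ≡ 56 (mod 341)
241^12 ≡ 78 (mod 341)
241^15 ≡ 340 (mod 341)
241^20 ≡ 67 (mod 341)
241^25 ≡ 285 (mod 341)
241^30 ≡ 1 (mod 341) ✓
The smallest such exponent is 30, so the order of 241 is 30.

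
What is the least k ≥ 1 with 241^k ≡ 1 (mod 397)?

396

By Lagrange's theorem, ord_397(241) divides φ(397) = 397 − 1 = 396 = 2^2 · 3^2 · 11.
Divisors of 396: 1, 2, 3, 4, 6, 9, 11, 12, 18, 22, 33, 36, 44, 66, 99, 132, 198, 396.
Test each divisor d:
241^1 ≡ 241 (mod 397)
241^2 ≡ 119 (mod 397)
241^3 ≡ 95 (mod 397)
241^4 ≡ 266 (mod 397)
241^6 ≡ 291 (mod 397)
241^9 ≡ 252 (mod 397)
241^11 ≡ 213 (mod 397)
241^12 ≡ 120 (mod 397)
241^18 ≡ 381 (mod 397)
241^22 ≡ 111 (mod 397)
241^33 ≡ 220 (mod 397)
241^36 ≡ 256 (mod 397)
241^44 ≡ 14 (mod 397)
241^66 ≡ 363 (mod 397)
241^99 ≡ 63 (mod 397)
241^132 ≡ 362 (mod 397)
241^198 ≡ 396 (mod 397)
241^396 ≡ 1 (mod 397) ✓
So ord_397(241) = 396.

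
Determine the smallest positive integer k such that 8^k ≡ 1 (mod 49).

ord(8) | φ(49) = φ(7^2) = 7·(7−1) = 42 = 2 · 3 · 7.
Divisors of 42: 1, 2, 3, 6, 7, 14, 21, 42.
Test each divisor d:
8^1 ≡ 8 (mod 49)
8^2 ≡ 15 (mod 49)
8^3 ≡ 22 (mod 49)
8^6 ≡ 43 (mod 49)
8^7 ≡ 1 (mod 49) ✓
Hence ord(8) = 7.

7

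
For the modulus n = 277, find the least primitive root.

φ(277) = 277 − 1 = 276 = 2^2 · 3 · 23.
Test candidates g = 2, 3, … against the prime factors q ∈ {2, 3, 23} of φ(277): g is a generator iff g^(276/q) ≢ 1 for every such q.
g = 2: 2^138 ≡ 276; 2^92 ≡ 1 — hits 1, so not a primitive root.
g = 3: 3^138 ≡ 1 — hits 1, so not a primitive root.
g = 4: 4^138 ≡ 1 — hits 1, so not a primitive root.
g = 5: 5^138 ≡ 276; 5^92 ≡ 116; 5^12 ≡ 27 — none is 1, so 5 is a primitive root.
So 5 is the smallest generator of (Z/277Z)^×.

5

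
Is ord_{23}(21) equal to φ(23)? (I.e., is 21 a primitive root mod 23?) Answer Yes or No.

φ(23) = 23 − 1 = 22 = 2 · 11.
It suffices to check that the order of 21 is not a proper divisor of 22: compute 21^(22/q) for q ∈ {2, 11}.
21^11 ≡ 22 (mod 23)  [q = 2: ≢ 1 ✓]
21^2 ≡ 4 (mod 23)  [q = 11: ≢ 1 ✓]
None equal 1, so ord_23(21) = 22: 21 is a primitive root.

Yes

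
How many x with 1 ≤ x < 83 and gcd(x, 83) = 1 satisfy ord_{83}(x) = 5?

0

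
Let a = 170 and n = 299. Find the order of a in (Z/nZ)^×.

11

By Lagrange's theorem, ord_299(170) divides φ(299) = φ(13·23) = (13−1)·(23−1) = 12·22 = 264 = 2^3 · 3 · 11.
Divisors of 264: 1, 2, 3, 4, 6, 8, 11, 12, 22, 24, 33, 44, 66, 88, 132, 264.
Test each divisor d:
170^1 ≡ 170
170^2 ≡ 196
170^3 ≡ 131
170^4 ≡ 144
170^6 ≡ 118
170^8 ≡ 105
170^11 ≡ 1
So ord_299(170) = 11.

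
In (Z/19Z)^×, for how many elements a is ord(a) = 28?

φ(19) = 19 − 1 = 18 = 2 · 3^2.
(Z/19Z)^× is cyclic (|G| = 18); a cyclic group of order m has exactly φ(d) elements of each order d | m, and none otherwise.
Here 18 is not a multiple of 28, so there are no elements of order 28.

0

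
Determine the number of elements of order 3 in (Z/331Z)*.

2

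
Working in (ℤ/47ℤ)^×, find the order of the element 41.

46

ord(41) | φ(47) = 47 − 1 = 46 = 2 · 23.
Divisors of 46: 1, 2, 23, 46.
Test each divisor d:
41^1 ≡ 41 (mod 47)
41^2 ≡ 36 (mod 47)
41^23 ≡ 46 (mod 47)
41^46 ≡ 1 (mod 47) ✓
So ord_47(41) = 46.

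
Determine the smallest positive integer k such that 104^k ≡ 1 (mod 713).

330

ord(104) | φ(713) = φ(23·31) = (23−1)·(31−1) = 22·30 = 660 = 2^2 · 3 · 5 · 11.
Divisors of 660: 1, 2, 3, 4, 5, 6, 10, 11, 12, 15, 20, 22, 30, 33, 44, 55, 60, 66, 110, 132, 165, 220, 330, 660.
Test each divisor d:
104^1 ≡ 104
104^2 ≡ 121
104^3 ≡ 463
104^4 ≡ 381
104^5 ≡ 409
104^6 ≡ 469
104^10 ≡ 439
104^11 ≡ 24
104^12 ≡ 357
104^15 ≡ 588
104^20 ≡ 211
104^22 ≡ 576
104^30 ≡ 652
104^33 ≡ 277
104^44 ≡ 231
104^55 ≡ 553
104^60 ≡ 156
104^66 ≡ 438
104^110 ≡ 645
104^132 ≡ 47
104^165 ≡ 185
104^220 ≡ 346
104^330 ≡ 1
Hence ord(104) = 330.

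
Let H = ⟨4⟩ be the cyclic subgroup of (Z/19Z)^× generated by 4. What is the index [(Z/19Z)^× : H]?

2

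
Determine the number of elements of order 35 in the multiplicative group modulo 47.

0

φ(47) = 47 − 1 = 46 = 2 · 23.
(Z/47Z)^× is cyclic (|G| = 46); a cyclic group of order m has exactly φ(d) elements of each order d | m, and none otherwise.
Since 35 ∤ 46, the count is 0.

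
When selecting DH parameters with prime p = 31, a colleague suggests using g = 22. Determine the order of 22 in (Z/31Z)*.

30

Since 22 ∈ (Z/31Z)^×, its order divides φ(31) = 31 − 1 = 30 = 2 · 3 · 5.
Divisors of 30: 1, 2, 3, 5, 6, 10, 15, 30.
Compute 22^d (mod 31) for the divisors d until we hit 1:
22^1 ≡ 22 (mod 31)
22^2 ≡ 19 (mod 31)
22^3 ≡ 15 (mod 31)
22^5 ≡ 6 (mod 31)
22^6 ≡ 8 (mod 31)
22^10 ≡ 5 (mod 31)
22^15 ≡ 30 (mod 31)
22^30 ≡ 1 (mod 31) ✓
Therefore the multiplicative order of 22 modulo 31 is 30.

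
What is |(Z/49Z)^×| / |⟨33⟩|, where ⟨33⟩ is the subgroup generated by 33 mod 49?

ord(33) | φ(49) = φ(7^2) = 7·(7−1) = 42 = 2 · 3 · 7.
Divisors of 42: 1, 2, 3, 6, 7, 14, 21, 42.
Check 33^d mod 49 for each divisor in increasing order:
33^1 ≡ 33
33^2 ≡ 11
33^3 ≡ 20
33^6 ≡ 8
33^7 ≡ 19
33^14 ≡ 18
33^21 ≡ 48
33^42 ≡ 1
So ord_49(33) = 42, hence |⟨33⟩| = 42.
The index is φ(49) / ord(33) = 42 / 42 = 1.

1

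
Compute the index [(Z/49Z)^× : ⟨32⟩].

By Lagrange's theorem, ord_49(32) divides φ(49) = φ(7^2) = 7·(7−1) = 42 = 2 · 3 · 7.
Divisors of 42: 1, 2, 3, 6, 7, 14, 21, 42.
Evaluate successive powers at the divisors of 42:
32^1 ≡ 32 (mod 49)
32^2 ≡ 44 (mod 49)
32^3 ≡ 36 (mod 49)
32^6 ≡ 22 (mod 49)
32^7 ≡ 18 (mod 49)
32^14 ≡ 30 (mod 49)
32^21 ≡ 1 (mod 49) ✓
The order of 32 is 21, so the subgroup it generates has 21 elements.
[(Z/49Z)^× : ⟨32⟩] = 42/21 = 2.

2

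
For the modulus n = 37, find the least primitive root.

φ(37) = 37 − 1 = 36 = 2^2 · 3^2.
Test candidates g = 2, 3, … against the prime factors q ∈ {2, 3} of φ(37): g is a generator iff g^(36/q) ≢ 1 for every such q.
g = 2: 2^18 ≡ 36; 2^12 ≡ 26 — none is 1, so 2 is a primitive root.
Hence the least primitive root of 37 is 2.

2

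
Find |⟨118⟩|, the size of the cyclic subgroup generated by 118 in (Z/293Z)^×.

292

ord(118) | φ(293) = 293 − 1 = 292 = 2^2 · 73.
Divisors of 292: 1, 2, 4, 73, 146, 292.
Test each divisor d:
118^1 ≡ 118 (mod 293)
118^2 ≡ 153 (mod 293)
118^4 ≡ 262 (mod 293)
118^73 ≡ 138 (mod 293)
118^146 ≡ 292 (mod 293)
118^292 ≡ 1 (mod 293) ✓
The smallest such exponent is 292, so the order of 118 is 292.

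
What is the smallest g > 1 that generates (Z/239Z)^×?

7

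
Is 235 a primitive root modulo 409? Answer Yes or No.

φ(409) = 409 − 1 = 408 = 2^3 · 3 · 17.
235 is a primitive root mod 409 iff 235^(φ(409)/q) ≢ 1 for every prime q | φ(409), i.e. q ∈ {2, 3, 17}.
235^204 ≡ 408 (mod 409)  [q = 2: ≢ 1 ✓]
235^136 ≡ 53 (mod 409)  [q = 3: ≢ 1 ✓]
235^24 ≡ 25 (mod 409)  [q = 17: ≢ 1 ✓]
Every test exponent gives a nontrivial residue, hence 235 generates the full group.

Yes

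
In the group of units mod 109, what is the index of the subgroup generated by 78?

By Lagrange's theorem, ord_109(78) divides φ(109) = 109 − 1 = 108 = 2^2 · 3^3.
Divisors of 108: 1, 2, 3, 4, 6, 9, 12, 18, 27, 36, 54, 108.
Compute 78^d (mod 109) for the divisors d until we hit 1:
78^1 ≡ 78 (mod 109)
78^2 ≡ 89 (mod 109)
78^3 ≡ 75 (mod 109)
78^4 ≡ 73 (mod 109)
78^6 ≡ 66 (mod 109)
78^9 ≡ 45 (mod 109)
78^12 ≡ 105 (mod 109)
78^18 ≡ 63 (mod 109)
78^27 ≡ 1 (mod 109) ✓
So ord_109(78) = 27, hence |⟨78⟩| = 27.
[(Z/109Z)^× : ⟨78⟩] = 108/27 = 4.

4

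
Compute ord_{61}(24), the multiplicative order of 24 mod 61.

By Lagrange's theorem, ord_61(24) divides φ(61) = 61 − 1 = 60 = 2^2 · 3 · 5.
Divisors of 60: 1, 2, 3, 4, 5, 6, 10, 12, 15, 20, 30, 60.
Test each divisor d:
24^1 ≡ 24
24^2 ≡ 27
24^3 ≡ 38
24^4 ≡ 58
24^5 ≡ 50
24^6 ≡ 41
24^10 ≡ 60
24^12 ≡ 34
24^15 ≡ 11
24^20 ≡ 1
Therefore the multiplicative order of 24 modulo 61 is 20.

20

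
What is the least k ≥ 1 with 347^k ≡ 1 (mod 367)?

183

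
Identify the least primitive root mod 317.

φ(317) = 317 − 1 = 316 = 2^2 · 79.
g is a primitive root iff g^(316/q) ≢ 1 (mod 317) for each prime q ∈ {2, 79}.
g = 2: 2^158 ≡ 316; 2^4 ≡ 16 — none is 1, so 2 is a primitive root.
The smallest primitive root modulo 317 is 2.

2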